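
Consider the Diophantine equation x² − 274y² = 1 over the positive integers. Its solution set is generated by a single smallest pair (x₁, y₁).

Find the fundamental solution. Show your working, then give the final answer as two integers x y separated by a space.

√274 = [16; 1,1,4,4,1,1,32, …], period ℓ=7 (odd) → k=13
i=0: a=16 ⇒ p=16, q=1
i=1: a=1 ⇒ p=17, q=1
…
i=3: a=4 ⇒ p=149, q=9
i=4: a=4 ⇒ p=629, q=38
…
i=7: a=32 ⇒ p=45802, q=2767
i=8: a=1 ⇒ p=47209, q=2852
i=9: a=1 ⇒ p=93011, q=5619
i=10: a=4 ⇒ p=419253, q=25328
i=11: a=4 ⇒ p=1770023, q=106931
i=12: a=1 ⇒ p=2189276, q=132259
i=13: a=1 ⇒ p=3959299, q=239190
(x₁, y₁) = (3959299, 239190);  3959299² − 274·239190² = 1 ✓

3959299 239190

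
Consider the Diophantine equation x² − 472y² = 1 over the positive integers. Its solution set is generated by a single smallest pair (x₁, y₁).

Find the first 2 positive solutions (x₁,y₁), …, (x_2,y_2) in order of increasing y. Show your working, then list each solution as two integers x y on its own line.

√472 → a₀=21, period (1,2,1,1,1,…,2,1,42); ℓ=14 even so k=13
step 0: (21, 1)  from 21·(1,0) + (0,1)
step 1: (22, 1)  from 1·(21,1) + (1,0)
step 2: (65, 3)  from 2·(22,1) + (21,1)
step 3: (87, 4)  from 1·(65,3) + (22,1)
…
step 5: (239, 11)  from 1·(152,7) + (87,4)
…
step 7: (5779, 266)  from 5·(1108,51) + (239,11)
step 8: (24224, 1115)  from 4·(5779,266) + (1108,51)
step 9: (30003, 1381)  from 1·(24224,1115) + (5779,266)
step 10: (54227, 2496)  from 1·(30003,1381) + (24224,1115)
…
step 12: (222687, 10250)  from 2·(84230,3877) + (54227,2496)
step 13: (306917, 14127)  from 1·(222687,10250) + (84230,3877)
fundamental: x₁=306917, y₁=14127  (since 94198044889 − 472·199572129 = 1)
(x_2, y_2) = (306917·306917 + 472·14127·14127, 306917·14127 + 14127·306917) = (188396089777, 8671632918)

306917 14127
188396089777 8671632918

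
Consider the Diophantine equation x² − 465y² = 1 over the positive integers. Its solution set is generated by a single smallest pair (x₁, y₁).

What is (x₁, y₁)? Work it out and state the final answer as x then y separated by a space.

15871 736

√465 = [21; 1,1,3,2,2,2,3,1,1,42, …], period ℓ=10 (even) → k=9
a_0=21:  p_0=21·1+0=21,  q_0=21·0+1=1
…
a_2=1:  p_2=1·22+21=43,  q_2=1·1+1=2
…
a_8=1:  p_8=1·6922+2027=8949,  q_8=1·321+94=415
a_9=1:  p_9=1·8949+6922=15871,  q_9=1·415+321=736
→ (15871, 736).  Check: 15871²=251888641, 465·736²=251888640, difference 1.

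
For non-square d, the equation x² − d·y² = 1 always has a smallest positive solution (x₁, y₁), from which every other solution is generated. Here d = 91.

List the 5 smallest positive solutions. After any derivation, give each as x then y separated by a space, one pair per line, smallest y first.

1574 165
4954951 519420
15598184174 1635133995
49103078824801 5147401296840
154576476542289374 16204017647318325

[9; 1,1,5,1,5,1,1,18] for √91; ℓ=8 ⇒ convergent index 7
step 0: (9, 1)  from 9·(1,0) + (0,1)
step 1: (10, 1)  from 1·(9,1) + (1,0)
step 2: (19, 2)  from 1·(10,1) + (9,1)
step 3: (105, 11)  from 5·(19,2) + (10,1)
…
step 5: (725, 76)  from 5·(124,13) + (105,11)
step 6: (849, 89)  from 1·(725,76) + (124,13)
step 7: (1574, 165)  from 1·(849,89) + (725,76)
→ (1574, 165).  Check: 1574²=2477476, 91·165²=2477475, difference 1.
(x_2, y_2) = (1574·1574 + 91·165·165, 1574·165 + 165·1574) = (4954951, 519420)
(x_3, y_3) = (1574·4954951 + 91·165·519420, 1574·519420 + 165·4954951) = (15598184174, 1635133995)
(x_4, y_4) = (1574·15598184174 + 91·165·1635133995, 1574·1635133995 + 165·15598184174) = (49103078824801, 5147401296840)
(x_5, y_5) = (1574·49103078824801 + 91·165·5147401296840, 1574·5147401296840 + 165·49103078824801) = (154576476542289374, 16204017647318325)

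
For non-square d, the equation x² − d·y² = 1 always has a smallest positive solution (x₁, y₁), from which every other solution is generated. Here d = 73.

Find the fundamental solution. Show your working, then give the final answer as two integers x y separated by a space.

√73 = [8; 1,1,5,5,1,1,16, …], period ℓ=7 (odd) → k=13
k=0  a_k=8  p_k/q_k = 8/1
…
k=3  a_k=5  p_k/q_k = 94/11
k=4  a_k=5  p_k/q_k = 487/57
…
k=7  a_k=16  p_k/q_k = 17669/2068
…
k=9  a_k=1  p_k/q_k = 36406/4261
k=10  a_k=5  p_k/q_k = 200767/23498
…
k=12  a_k=1  p_k/q_k = 1241008/145249
k=13  a_k=1  p_k/q_k = 2281249/267000
fundamental: x₁=2281249, y₁=267000  (since 5204097000001 − 73·71289000000 = 1)

2281249 267000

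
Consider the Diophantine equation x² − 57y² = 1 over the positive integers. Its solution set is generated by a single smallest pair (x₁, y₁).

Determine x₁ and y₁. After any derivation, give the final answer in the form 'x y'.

151 20

√57 = [7; 1,1,4,1,1,14, …], period ℓ=6 (even) → k=5
a_0=7:  p_0=7·1+0=7,  q_0=7·0+1=1
a_1=1:  p_1=1·7+1=8,  q_1=1·1+0=1
…
a_4=1:  p_4=1·68+15=83,  q_4=1·9+2=11
a_5=1:  p_5=1·83+68=151,  q_5=1·11+9=20
→ (151, 20).  Check: 151²=22801, 57·20²=22800, difference 1.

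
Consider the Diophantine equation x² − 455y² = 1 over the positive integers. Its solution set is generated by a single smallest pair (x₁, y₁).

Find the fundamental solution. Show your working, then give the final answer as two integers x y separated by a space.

64 3

√455 = [21; 3,42, …], period ℓ=2 (even) → k=1
a_0=21:  p_0=21·1+0=21,  q_0=21·0+1=1
a_1=3:  p_1=3·21+1=64,  q_1=3·1+0=3
(x₁, y₁) = (64, 3);  64² − 455·3² = 1 ✓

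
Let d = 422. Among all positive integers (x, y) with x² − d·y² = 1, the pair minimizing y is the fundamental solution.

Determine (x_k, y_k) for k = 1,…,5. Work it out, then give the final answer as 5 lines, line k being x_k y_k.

7022501 341850
98631040590001 4801283933700
1385273162348638202501 67434042451384025550
19456164335732849620362360001 947111261097768740333867400
273261867007695159110526238300562501 13302179556340616719484196916709250

√422 → a₀=20, period (1,1,5,2,1,…,1,1,40); ℓ=14 even so k=13
k=0  a_k=20  p_k/q_k = 20/1
k=1  a_k=1  p_k/q_k = 21/1
…
k=3  a_k=5  p_k/q_k = 226/11
…
k=8  a_k=3  p_k/q_k = 163807/7974
k=9  a_k=1  p_k/q_k = 217526/10589
k=10  a_k=2  p_k/q_k = 598859/29152
k=11  a_k=5  p_k/q_k = 3211821/156349
k=12  a_k=1  p_k/q_k = 3810680/185501
k=13  a_k=1  p_k/q_k = 7022501/341850
fundamental: x₁=7022501, y₁=341850  (since 49315520295001 − 422·116861422500 = 1)
(x_2, y_2) = (7022501·7022501 + 422·341850·341850, 7022501·341850 + 341850·7022501) = (98631040590001, 4801283933700)
(x_3, y_3) = (7022501·98631040590001 + 422·341850·4801283933700, 7022501·4801283933700 + 341850·98631040590001) = (1385273162348638202501, 67434042451384025550)
(x_4, y_4) = (7022501·1385273162348638202501 + 422·341850·67434042451384025550, 7022501·67434042451384025550 + 341850·1385273162348638202501) = (19456164335732849620362360001, 947111261097768740333867400)
(x_5, y_5) = (7022501·19456164335732849620362360001 + 422·341850·947111261097768740333867400, 7022501·947111261097768740333867400 + 341850·19456164335732849620362360001) = (273261867007695159110526238300562501, 13302179556340616719484196916709250)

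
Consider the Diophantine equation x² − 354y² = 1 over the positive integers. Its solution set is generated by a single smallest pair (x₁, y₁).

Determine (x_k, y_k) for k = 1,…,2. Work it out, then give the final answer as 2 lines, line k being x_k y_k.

258065 13716
133195088449 7079239080

√354 = [18; 1,4,2,2,18,2,2,4,1,36, …], period ℓ=10 (even) → k=9
a_0=18:  p_0=18·1+0=18,  q_0=18·0+1=1
a_1=1:  p_1=1·18+1=19,  q_1=1·1+0=1
…
a_3=2:  p_3=2·94+19=207,  q_3=2·5+1=11
a_4=2:  p_4=2·207+94=508,  q_4=2·11+5=27
a_5=18:  p_5=18·508+207=9351,  q_5=18·27+11=497
a_6=2:  p_6=2·9351+508=19210,  q_6=2·497+27=1021
a_7=2:  p_7=2·19210+9351=47771,  q_7=2·1021+497=2539
a_8=4:  p_8=4·47771+19210=210294,  q_8=4·2539+1021=11177
a_9=1:  p_9=1·210294+47771=258065,  q_9=1·11177+2539=13716
(x₁, y₁) = (258065, 13716);  258065² − 354·13716² = 1 ✓
k=2:  x_2 = 258065·258065+354·13716·13716 = 133195088449,  y_2 = 258065·13716+13716·258065 = 7079239080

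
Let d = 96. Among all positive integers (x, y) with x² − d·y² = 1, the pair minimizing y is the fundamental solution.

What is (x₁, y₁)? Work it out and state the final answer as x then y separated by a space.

√96 → a₀=9, period (1,3,1,18); ℓ=4 even so k=3
k=0  a_k=9  p_k/q_k = 9/1
…
k=2  a_k=3  p_k/q_k = 39/4
k=3  a_k=1  p_k/q_k = 49/5
fundamental: x₁=49, y₁=5  (since 2401 − 96·25 = 1)

49 5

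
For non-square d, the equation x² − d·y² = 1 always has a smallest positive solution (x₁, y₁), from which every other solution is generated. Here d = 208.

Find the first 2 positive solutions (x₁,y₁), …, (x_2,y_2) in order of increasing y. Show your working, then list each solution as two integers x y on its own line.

649 45
842401 58410

[14; 2,2,1,2,2,28] for √208; ℓ=6 ⇒ convergent index 5
step 0: (14, 1)  from 14·(1,0) + (0,1)
…
step 2: (72, 5)  from 2·(29,2) + (14,1)
…
step 4: (274, 19)  from 2·(101,7) + (72,5)
step 5: (649, 45)  from 2·(274,19) + (101,7)
→ (649, 45).  Check: 649²=421201, 208·45²=421200, difference 1.
n=2: (649,45)∘(649,45) = (649·649+208·45·45, 649·45+45·649) = (842401,58410)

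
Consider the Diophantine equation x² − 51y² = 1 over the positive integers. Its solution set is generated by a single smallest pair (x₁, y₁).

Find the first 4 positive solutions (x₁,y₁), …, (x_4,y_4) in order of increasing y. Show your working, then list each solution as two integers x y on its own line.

50 7
4999 700
499850 69993
49980001 6998600

d=51: √d = [7; 7,14] (ℓ=2, even), read p_1/q_1
step 0: (7, 1)  from 7·(1,0) + (0,1)
step 1: (50, 7)  from 7·(7,1) + (1,0)
→ (50, 7).  Check: 50²=2500, 51·7²=2499, difference 1.
k=2:  x_2 = 50·50+51·7·7 = 4999,  y_2 = 50·7+7·50 = 700
k=3:  x_3 = 50·4999+51·7·700 = 499850,  y_3 = 50·700+7·4999 = 69993
k=4:  x_4 = 50·499850+51·7·69993 = 49980001,  y_4 = 50·69993+7·499850 = 6998600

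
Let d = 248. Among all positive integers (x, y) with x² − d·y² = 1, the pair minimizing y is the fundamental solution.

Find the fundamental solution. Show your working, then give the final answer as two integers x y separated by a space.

√248 = [15; 1,2,1,30, …], period ℓ=4 (even) → k=3
k=0  a_k=15  p_k/q_k = 15/1
…
k=2  a_k=2  p_k/q_k = 47/3
k=3  a_k=1  p_k/q_k = 63/4
(x₁, y₁) = (63, 4);  63² − 248·4² = 1 ✓

63 4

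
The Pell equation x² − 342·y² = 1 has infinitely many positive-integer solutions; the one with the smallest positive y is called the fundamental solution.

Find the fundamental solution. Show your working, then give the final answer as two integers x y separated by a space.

√342 → a₀=18, period (2,36); ℓ=2 even so k=1
a_0=18:  p_0=18·1+0=18,  q_0=18·0+1=1
a_1=2:  p_1=2·18+1=37,  q_1=2·1+0=2
fundamental: x₁=37, y₁=2  (since 1369 − 342·4 = 1)

37 2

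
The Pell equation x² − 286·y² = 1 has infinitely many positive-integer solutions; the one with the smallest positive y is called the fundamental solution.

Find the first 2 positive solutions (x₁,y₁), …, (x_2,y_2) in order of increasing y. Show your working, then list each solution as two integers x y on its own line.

561835 33222
631317134449 37330564740

√286 = [16; 1,10,3,3,2,3,3,10,1,32, …], period ℓ=10 (even) → k=9
step 0: (16, 1)  from 16·(1,0) + (0,1)
step 1: (17, 1)  from 1·(16,1) + (1,0)
step 2: (186, 11)  from 10·(17,1) + (16,1)
step 3: (575, 34)  from 3·(186,11) + (17,1)
step 4: (1911, 113)  from 3·(575,34) + (186,11)
step 5: (4397, 260)  from 2·(1911,113) + (575,34)
step 6: (15102, 893)  from 3·(4397,260) + (1911,113)
step 7: (49703, 2939)  from 3·(15102,893) + (4397,260)
step 8: (512132, 30283)  from 10·(49703,2939) + (15102,893)
step 9: (561835, 33222)  from 1·(512132,30283) + (49703,2939)
fundamental: x₁=561835, y₁=33222  (since 315658567225 − 286·1103701284 = 1)
(x_2, y_2) = (561835·561835 + 286·33222·33222, 561835·33222 + 33222·561835) = (631317134449, 37330564740)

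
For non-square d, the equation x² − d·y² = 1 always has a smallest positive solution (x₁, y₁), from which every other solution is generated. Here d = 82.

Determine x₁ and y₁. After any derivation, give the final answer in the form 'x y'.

d=82: √d = [9; 18] (ℓ=1, odd), read p_1/q_1
a_0=9:  p_0=9·1+0=9,  q_0=9·0+1=1
a_1=18:  p_1=18·9+1=163,  q_1=18·1+0=18
(x₁, y₁) = (163, 18);  163² − 82·18² = 1 ✓

163 18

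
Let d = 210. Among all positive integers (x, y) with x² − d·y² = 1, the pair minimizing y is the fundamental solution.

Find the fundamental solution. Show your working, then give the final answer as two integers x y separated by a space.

29 2

√210 → a₀=14, period (2,28); ℓ=2 even so k=1
i=0: a=14 ⇒ p=14, q=1
i=1: a=2 ⇒ p=29, q=2
→ (29, 2).  Check: 29²=841, 210·2²=840, difference 1.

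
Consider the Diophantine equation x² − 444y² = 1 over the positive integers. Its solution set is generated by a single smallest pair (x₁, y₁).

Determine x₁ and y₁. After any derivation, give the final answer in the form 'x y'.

295 14

√444 → a₀=21, period (14,42); ℓ=2 even so k=1
step 0: (21, 1)  from 21·(1,0) + (0,1)
step 1: (295, 14)  from 14·(21,1) + (1,0)
→ (295, 14).  Check: 295²=87025, 444·14²=87024, difference 1.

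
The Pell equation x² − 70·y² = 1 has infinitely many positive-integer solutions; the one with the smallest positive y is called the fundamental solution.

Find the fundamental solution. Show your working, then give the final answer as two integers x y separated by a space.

√70 = [8; 2,1,2,1,2,16, …], period ℓ=6 (even) → k=5
step 0: (8, 1)  from 8·(1,0) + (0,1)
…
step 3: (67, 8)  from 2·(25,3) + (17,2)
step 4: (92, 11)  from 1·(67,8) + (25,3)
step 5: (251, 30)  from 2·(92,11) + (67,8)
→ (251, 30).  Check: 251²=63001, 70·30²=63000, difference 1.

251 30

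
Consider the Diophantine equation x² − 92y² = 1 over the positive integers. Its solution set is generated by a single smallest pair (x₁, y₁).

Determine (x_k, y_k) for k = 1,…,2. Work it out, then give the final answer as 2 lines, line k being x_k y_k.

[9; 1,1,2,4,2,1,1,18] for √92; ℓ=8 ⇒ convergent index 7
a_0=9:  p_0=9·1+0=9,  q_0=9·0+1=1
…
a_3=2:  p_3=2·19+10=48,  q_3=2·2+1=5
…
a_6=1:  p_6=1·470+211=681,  q_6=1·49+22=71
a_7=1:  p_7=1·681+470=1151,  q_7=1·71+49=120
(x₁, y₁) = (1151, 120);  1151² − 92·120² = 1 ✓
(x_2, y_2) = (1151·1151 + 92·120·120, 1151·120 + 120·1151) = (2649601, 276240)

1151 120
2649601 276240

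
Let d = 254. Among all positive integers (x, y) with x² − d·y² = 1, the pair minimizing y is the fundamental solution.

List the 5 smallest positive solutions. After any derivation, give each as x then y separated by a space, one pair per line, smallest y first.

[15; 1,14,1,30] for √254; ℓ=4 ⇒ convergent index 3
step 0: (15, 1)  from 15·(1,0) + (0,1)
step 1: (16, 1)  from 1·(15,1) + (1,0)
step 2: (239, 15)  from 14·(16,1) + (15,1)
step 3: (255, 16)  from 1·(239,15) + (16,1)
→ (255, 16).  Check: 255²=65025, 254·16²=65024, difference 1.
(255+16√254)^2 = 130049 + 8160√254
(255+16√254)^3 = 66324735 + 4161584√254
(255+16√254)^4 = 33825484801 + 2122399680√254
(255+16√254)^5 = 17250930923775 + 1082419675216√254

255 16
130049 8160
66324735 4161584
33825484801 2122399680
17250930923775 1082419675216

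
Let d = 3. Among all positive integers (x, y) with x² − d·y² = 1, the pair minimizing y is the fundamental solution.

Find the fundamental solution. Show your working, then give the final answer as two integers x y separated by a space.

d=3: √d = [1; 1,2] (ℓ=2, even), read p_1/q_1
k=0  a_k=1  p_k/q_k = 1/1
k=1  a_k=1  p_k/q_k = 2/1
fundamental: x₁=2, y₁=1  (since 4 − 3·1 = 1)

2 1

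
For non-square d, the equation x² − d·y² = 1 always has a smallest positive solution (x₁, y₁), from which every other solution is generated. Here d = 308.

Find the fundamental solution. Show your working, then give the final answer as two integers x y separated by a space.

351 20

[17; 1,1,4,1,1,34] for √308; ℓ=6 ⇒ convergent index 5
k=0  a_k=17  p_k/q_k = 17/1
k=1  a_k=1  p_k/q_k = 18/1
…
k=3  a_k=4  p_k/q_k = 158/9
k=4  a_k=1  p_k/q_k = 193/11
k=5  a_k=1  p_k/q_k = 351/20
→ (351, 20).  Check: 351²=123201, 308·20²=123200, difference 1.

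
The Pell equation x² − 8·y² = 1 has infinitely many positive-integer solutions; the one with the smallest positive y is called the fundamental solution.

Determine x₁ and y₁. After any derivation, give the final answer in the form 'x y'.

3 1

d=8: √d = [2; 1,4] (ℓ=2, even), read p_1/q_1
a_0=2:  p_0=2·1+0=2,  q_0=2·0+1=1
a_1=1:  p_1=1·2+1=3,  q_1=1·1+0=1
(x₁, y₁) = (3, 1);  3² − 8·1² = 1 ✓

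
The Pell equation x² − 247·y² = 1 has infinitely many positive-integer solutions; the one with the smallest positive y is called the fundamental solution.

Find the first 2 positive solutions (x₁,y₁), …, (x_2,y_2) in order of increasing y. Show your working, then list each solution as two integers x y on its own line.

85292 5427
14549450527 925759368

√247 = [15; 1,2,1,1,9,1,9,1,1,2,1,30, …], period ℓ=12 (even) → k=11
i=0: a=15 ⇒ p=15, q=1
i=1: a=1 ⇒ p=16, q=1
i=2: a=2 ⇒ p=47, q=3
i=3: a=1 ⇒ p=63, q=4
i=4: a=1 ⇒ p=110, q=7
i=5: a=9 ⇒ p=1053, q=67
…
i=7: a=9 ⇒ p=11520, q=733
i=8: a=1 ⇒ p=12683, q=807
i=9: a=1 ⇒ p=24203, q=1540
i=10: a=2 ⇒ p=61089, q=3887
i=11: a=1 ⇒ p=85292, q=5427
fundamental: x₁=85292, y₁=5427  (since 7274725264 − 247·29452329 = 1)
(85292+5427√247)^2 = 14549450527 + 925759368√247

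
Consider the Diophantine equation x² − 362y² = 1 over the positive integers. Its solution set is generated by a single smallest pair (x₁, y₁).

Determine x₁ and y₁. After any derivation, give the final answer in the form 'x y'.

723 38

√362 = [19; 38, …], period ℓ=1 (odd) → k=1
k=0  a_k=19  p_k/q_k = 19/1
k=1  a_k=38  p_k/q_k = 723/38
→ (723, 38).  Check: 723²=522729, 362·38²=522728, difference 1.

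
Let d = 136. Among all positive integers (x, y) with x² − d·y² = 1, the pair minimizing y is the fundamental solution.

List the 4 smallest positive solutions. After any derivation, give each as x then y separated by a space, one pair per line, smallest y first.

√136 = [11; 1,1,1,22, …], period ℓ=4 (even) → k=3
a_0=11:  p_0=11·1+0=11,  q_0=11·0+1=1
a_1=1:  p_1=1·11+1=12,  q_1=1·1+0=1
a_2=1:  p_2=1·12+11=23,  q_2=1·1+1=2
a_3=1:  p_3=1·23+12=35,  q_3=1·2+1=3
(x₁, y₁) = (35, 3);  35² − 136·3² = 1 ✓
(35+3√136)^2 = 2449 + 210√136
(35+3√136)^3 = 171395 + 14697√136
(35+3√136)^4 = 11995201 + 1028580√136

35 3
2449 210
171395 14697
11995201 1028580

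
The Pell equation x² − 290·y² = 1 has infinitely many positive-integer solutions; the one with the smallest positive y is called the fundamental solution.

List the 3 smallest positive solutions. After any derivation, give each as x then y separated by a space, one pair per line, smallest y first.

√290 = [17; 34, …], period ℓ=1 (odd) → k=1
a_0=17:  p_0=17·1+0=17,  q_0=17·0+1=1
a_1=34:  p_1=34·17+1=579,  q_1=34·1+0=34
→ (579, 34).  Check: 579²=335241, 290·34²=335240, difference 1.
(x_2, y_2) = (579·579 + 290·34·34, 579·34 + 34·579) = (670481, 39372)
(x_3, y_3) = (579·670481 + 290·34·39372, 579·39372 + 34·670481) = (776416419, 45592742)

579 34
670481 39372
776416419 45592742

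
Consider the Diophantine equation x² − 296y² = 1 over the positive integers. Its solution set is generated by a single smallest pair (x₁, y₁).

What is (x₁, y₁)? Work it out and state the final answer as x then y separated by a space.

√296 = [17; 4,1,7,1,4,34, …], period ℓ=6 (even) → k=5
step 0: (17, 1)  from 17·(1,0) + (0,1)
step 1: (69, 4)  from 4·(17,1) + (1,0)
…
step 4: (757, 44)  from 1·(671,39) + (86,5)
step 5: (3699, 215)  from 4·(757,44) + (671,39)
→ (3699, 215).  Check: 3699²=13682601, 296·215²=13682600, difference 1.

3699 215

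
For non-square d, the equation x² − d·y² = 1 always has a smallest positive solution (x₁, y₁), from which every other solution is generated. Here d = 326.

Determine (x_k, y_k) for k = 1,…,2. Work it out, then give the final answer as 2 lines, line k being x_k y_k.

√326 = [18; 18,36, …], period ℓ=2 (even) → k=1
k=0  a_k=18  p_k/q_k = 18/1
k=1  a_k=18  p_k/q_k = 325/18
(x₁, y₁) = (325, 18);  325² − 326·18² = 1 ✓
k=2:  x_2 = 325·325+326·18·18 = 211249,  y_2 = 325·18+18·325 = 11700

325 18
211249 11700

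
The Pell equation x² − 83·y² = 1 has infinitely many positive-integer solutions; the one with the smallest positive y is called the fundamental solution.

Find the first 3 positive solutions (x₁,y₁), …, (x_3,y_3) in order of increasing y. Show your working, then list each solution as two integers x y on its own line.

82 9
13447 1476
2205226 242055

√83 → a₀=9, period (9,18); ℓ=2 even so k=1
a_0=9:  p_0=9·1+0=9,  q_0=9·0+1=1
a_1=9:  p_1=9·9+1=82,  q_1=9·1+0=9
→ (82, 9).  Check: 82²=6724, 83·9²=6723, difference 1.
k=2:  x_2 = 82·82+83·9·9 = 13447,  y_2 = 82·9+9·82 = 1476
k=3:  x_3 = 82·13447+83·9·1476 = 2205226,  y_3 = 82·1476+9·13447 = 242055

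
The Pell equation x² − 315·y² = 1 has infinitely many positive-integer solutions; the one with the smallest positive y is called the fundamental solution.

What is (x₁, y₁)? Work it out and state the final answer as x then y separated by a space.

71 4

[17; 1,2,1,34] for √315; ℓ=4 ⇒ convergent index 3
k=0  a_k=17  p_k/q_k = 17/1
k=1  a_k=1  p_k/q_k = 18/1
k=2  a_k=2  p_k/q_k = 53/3
k=3  a_k=1  p_k/q_k = 71/4
(x₁, y₁) = (71, 4);  71² − 315·4² = 1 ✓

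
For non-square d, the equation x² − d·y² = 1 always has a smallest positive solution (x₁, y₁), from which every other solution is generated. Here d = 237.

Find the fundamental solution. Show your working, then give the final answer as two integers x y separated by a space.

228151 14820

d=237: √d = [15; 2,1,1,7,10,7,1,1,2,30] (ℓ=10, even), read p_9/q_9
i=0: a=15 ⇒ p=15, q=1
…
i=2: a=1 ⇒ p=46, q=3
i=3: a=1 ⇒ p=77, q=5
i=4: a=7 ⇒ p=585, q=38
…
i=7: a=1 ⇒ p=48001, q=3118
i=8: a=1 ⇒ p=90075, q=5851
i=9: a=2 ⇒ p=228151, q=14820
→ (228151, 14820).  Check: 228151²=52052878801, 237·14820²=52052878800, difference 1.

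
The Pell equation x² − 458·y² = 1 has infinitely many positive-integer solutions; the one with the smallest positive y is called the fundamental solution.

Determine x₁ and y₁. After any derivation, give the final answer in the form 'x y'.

√458 → a₀=21, period (2,2,42); ℓ=3 odd so k=5
a_0=21:  p_0=21·1+0=21,  q_0=21·0+1=1
a_1=2:  p_1=2·21+1=43,  q_1=2·1+0=2
…
a_3=42:  p_3=42·107+43=4537,  q_3=42·5+2=212
a_4=2:  p_4=2·4537+107=9181,  q_4=2·212+5=429
a_5=2:  p_5=2·9181+4537=22899,  q_5=2·429+212=1070
(x₁, y₁) = (22899, 1070);  22899² − 458·1070² = 1 ✓

22899 1070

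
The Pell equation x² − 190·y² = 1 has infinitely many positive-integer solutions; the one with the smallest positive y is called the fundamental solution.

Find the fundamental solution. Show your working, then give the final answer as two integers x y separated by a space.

52021 3774

[13; 1,3,1,1,1,…,3,1,26] for √190; ℓ=14 ⇒ convergent index 13
i=0: a=13 ⇒ p=13, q=1
…
i=6: a=2 ⇒ p=510, q=37
…
i=9: a=1 ⇒ p=4149, q=301
…
i=12: a=3 ⇒ p=40787, q=2959
i=13: a=1 ⇒ p=52021, q=3774
(x₁, y₁) = (52021, 3774);  52021² − 190·3774² = 1 ✓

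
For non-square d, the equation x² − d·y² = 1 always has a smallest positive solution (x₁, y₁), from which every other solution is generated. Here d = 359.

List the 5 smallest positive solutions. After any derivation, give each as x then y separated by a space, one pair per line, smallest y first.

[18; 1,17,1,36] for √359; ℓ=4 ⇒ convergent index 3
k=0  a_k=18  p_k/q_k = 18/1
…
k=2  a_k=17  p_k/q_k = 341/18
k=3  a_k=1  p_k/q_k = 360/19
(x₁, y₁) = (360, 19);  360² − 359·19² = 1 ✓
(360+19√359)^2 = 259199 + 13680√359
(360+19√359)^3 = 186622920 + 9849581√359
(360+19√359)^4 = 134368243201 + 7091684640√359
(360+19√359)^5 = 96744948481800 + 5106003091219√359

360 19
259199 13680
186622920 9849581
134368243201 7091684640
96744948481800 5106003091219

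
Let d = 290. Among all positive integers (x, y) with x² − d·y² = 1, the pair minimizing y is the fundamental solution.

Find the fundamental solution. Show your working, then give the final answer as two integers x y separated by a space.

579 34

√290 = [17; 34, …], period ℓ=1 (odd) → k=1
i=0: a=17 ⇒ p=17, q=1
i=1: a=34 ⇒ p=579, q=34
(x₁, y₁) = (579, 34);  579² − 290·34² = 1 ✓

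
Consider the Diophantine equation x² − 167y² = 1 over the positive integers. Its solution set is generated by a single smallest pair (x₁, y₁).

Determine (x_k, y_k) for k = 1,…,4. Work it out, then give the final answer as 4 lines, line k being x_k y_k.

168 13
56447 4368
18966024 1467635
6372527617 493120992

√167 → a₀=12, period (1,11,1,24); ℓ=4 even so k=3
k=0  a_k=12  p_k/q_k = 12/1
…
k=2  a_k=11  p_k/q_k = 155/12
k=3  a_k=1  p_k/q_k = 168/13
fundamental: x₁=168, y₁=13  (since 28224 − 167·169 = 1)
(x_2, y_2) = (168·168 + 167·13·13, 168·13 + 13·168) = (56447, 4368)
(x_3, y_3) = (168·56447 + 167·13·4368, 168·4368 + 13·56447) = (18966024, 1467635)
(x_4, y_4) = (168·18966024 + 167·13·1467635, 168·1467635 + 13·18966024) = (6372527617, 493120992)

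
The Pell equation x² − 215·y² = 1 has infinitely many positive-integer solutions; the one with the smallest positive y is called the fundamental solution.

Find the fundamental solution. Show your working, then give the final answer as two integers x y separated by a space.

√215 = [14; 1,1,1,28, …], period ℓ=4 (even) → k=3
k=0  a_k=14  p_k/q_k = 14/1
k=1  a_k=1  p_k/q_k = 15/1
k=2  a_k=1  p_k/q_k = 29/2
k=3  a_k=1  p_k/q_k = 44/3
fundamental: x₁=44, y₁=3  (since 1936 − 215·9 = 1)

44 3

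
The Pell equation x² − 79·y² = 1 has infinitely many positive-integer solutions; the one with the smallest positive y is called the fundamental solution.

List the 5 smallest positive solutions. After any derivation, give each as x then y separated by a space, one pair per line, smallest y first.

80 9
12799 1440
2047760 230391
327628801 36861120
52418560400 5897548809

[8; 1,7,1,16] for √79; ℓ=4 ⇒ convergent index 3
a_0=8:  p_0=8·1+0=8,  q_0=8·0+1=1
a_1=1:  p_1=1·8+1=9,  q_1=1·1+0=1
a_2=7:  p_2=7·9+8=71,  q_2=7·1+1=8
a_3=1:  p_3=1·71+9=80,  q_3=1·8+1=9
(x₁, y₁) = (80, 9);  80² − 79·9² = 1 ✓
n=2: (80,9)∘(80,9) = (80·80+79·9·9, 80·9+9·80) = (12799,1440)
n=3: (12799,1440)∘(80,9) = (80·12799+79·9·1440, 80·1440+9·12799) = (2047760,230391)
n=4: (2047760,230391)∘(80,9) = (80·2047760+79·9·230391, 80·230391+9·2047760) = (327628801,36861120)
n=5: (327628801,36861120)∘(80,9) = (80·327628801+79·9·36861120, 80·36861120+9·327628801) = (52418560400,5897548809)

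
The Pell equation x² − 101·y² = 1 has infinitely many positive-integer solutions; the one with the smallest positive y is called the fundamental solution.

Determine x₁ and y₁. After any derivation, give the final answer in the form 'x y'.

201 20

√101 → a₀=10, period (20); ℓ=1 odd so k=1
a_0=10:  p_0=10·1+0=10,  q_0=10·0+1=1
a_1=20:  p_1=20·10+1=201,  q_1=20·1+0=20
(x₁, y₁) = (201, 20);  201² − 101·20² = 1 ✓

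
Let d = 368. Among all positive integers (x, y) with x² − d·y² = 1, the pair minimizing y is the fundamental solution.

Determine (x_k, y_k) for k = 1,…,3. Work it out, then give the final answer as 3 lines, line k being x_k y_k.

d=368: √d = [19; 5,2,5,38] (ℓ=4, even), read p_3/q_3
k=0  a_k=19  p_k/q_k = 19/1
k=1  a_k=5  p_k/q_k = 96/5
k=2  a_k=2  p_k/q_k = 211/11
k=3  a_k=5  p_k/q_k = 1151/60
fundamental: x₁=1151, y₁=60  (since 1324801 − 368·3600 = 1)
(1151+60√368)^2 = 2649601 + 138120√368
(1151+60√368)^3 = 6099380351 + 317952180√368

1151 60
2649601 138120
6099380351 317952180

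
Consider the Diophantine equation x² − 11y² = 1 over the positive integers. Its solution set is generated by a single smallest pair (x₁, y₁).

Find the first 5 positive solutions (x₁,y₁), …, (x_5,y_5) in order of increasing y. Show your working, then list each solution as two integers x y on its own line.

10 3
199 60
3970 1197
79201 23880
1580050 476403

√11 → a₀=3, period (3,6); ℓ=2 even so k=1
a_0=3:  p_0=3·1+0=3,  q_0=3·0+1=1
a_1=3:  p_1=3·3+1=10,  q_1=3·1+0=3
fundamental: x₁=10, y₁=3  (since 100 − 11·9 = 1)
n=2: (10,3)∘(10,3) = (10·10+11·3·3, 10·3+3·10) = (199,60)
n=3: (199,60)∘(10,3) = (10·199+11·3·60, 10·60+3·199) = (3970,1197)
n=4: (3970,1197)∘(10,3) = (10·3970+11·3·1197, 10·1197+3·3970) = (79201,23880)
n=5: (79201,23880)∘(10,3) = (10·79201+11·3·23880, 10·23880+3·79201) = (1580050,476403)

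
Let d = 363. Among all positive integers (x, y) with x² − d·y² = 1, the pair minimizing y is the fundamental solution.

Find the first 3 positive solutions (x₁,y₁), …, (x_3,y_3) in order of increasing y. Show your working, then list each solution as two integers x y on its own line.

362 19
262087 13756
189750626 9959325

[19; 19,38] for √363; ℓ=2 ⇒ convergent index 1
i=0: a=19 ⇒ p=19, q=1
i=1: a=19 ⇒ p=362, q=19
(x₁, y₁) = (362, 19);  362² − 363·19² = 1 ✓
n=2: (362,19)∘(362,19) = (362·362+363·19·19, 362·19+19·362) = (262087,13756)
n=3: (262087,13756)∘(362,19) = (362·262087+363·19·13756, 362·13756+19·262087) = (189750626,9959325)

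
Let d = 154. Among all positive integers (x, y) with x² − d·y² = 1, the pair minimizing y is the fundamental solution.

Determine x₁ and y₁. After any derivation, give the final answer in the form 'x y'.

21295 1716

[12; 2,2,3,1,2,1,3,2,2,24] for √154; ℓ=10 ⇒ convergent index 9
a_0=12:  p_0=12·1+0=12,  q_0=12·0+1=1
…
a_8=2:  p_8=2·3847+1030=8724,  q_8=2·310+83=703
a_9=2:  p_9=2·8724+3847=21295,  q_9=2·703+310=1716
→ (21295, 1716).  Check: 21295²=453477025, 154·1716²=453477024, difference 1.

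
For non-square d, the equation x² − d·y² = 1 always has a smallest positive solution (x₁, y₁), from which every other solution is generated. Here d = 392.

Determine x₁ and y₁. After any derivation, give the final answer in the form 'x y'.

√392 → a₀=19, period (1,3,1,38); ℓ=4 even so k=3
step 0: (19, 1)  from 19·(1,0) + (0,1)
step 1: (20, 1)  from 1·(19,1) + (1,0)
step 2: (79, 4)  from 3·(20,1) + (19,1)
step 3: (99, 5)  from 1·(79,4) + (20,1)
fundamental: x₁=99, y₁=5  (since 9801 − 392·25 = 1)

99 5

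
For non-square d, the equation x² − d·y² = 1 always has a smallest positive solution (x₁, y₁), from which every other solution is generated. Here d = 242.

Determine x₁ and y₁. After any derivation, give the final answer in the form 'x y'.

19601 1260

√242 → a₀=15, period (1,1,3,1,14,1,3,1,1,30); ℓ=10 even so k=9
step 0: (15, 1)  from 15·(1,0) + (0,1)
step 1: (16, 1)  from 1·(15,1) + (1,0)
step 2: (31, 2)  from 1·(16,1) + (15,1)
…
step 5: (2069, 133)  from 14·(140,9) + (109,7)
step 6: (2209, 142)  from 1·(2069,133) + (140,9)
…
step 8: (10905, 701)  from 1·(8696,559) + (2209,142)
step 9: (19601, 1260)  from 1·(10905,701) + (8696,559)
fundamental: x₁=19601, y₁=1260  (since 384199201 − 242·1587600 = 1)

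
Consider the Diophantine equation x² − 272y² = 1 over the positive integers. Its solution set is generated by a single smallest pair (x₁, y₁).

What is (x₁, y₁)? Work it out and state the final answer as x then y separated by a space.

d=272: √d = [16; 2,32] (ℓ=2, even), read p_1/q_1
k=0  a_k=16  p_k/q_k = 16/1
k=1  a_k=2  p_k/q_k = 33/2
→ (33, 2).  Check: 33²=1089, 272·2²=1088, difference 1.

33 2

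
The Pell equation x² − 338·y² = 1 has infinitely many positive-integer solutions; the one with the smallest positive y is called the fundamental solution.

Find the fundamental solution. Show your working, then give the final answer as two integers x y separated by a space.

√338 → a₀=18, period (2,1,1,2,36); ℓ=5 odd so k=9
a_0=18:  p_0=18·1+0=18,  q_0=18·0+1=1
a_1=2:  p_1=2·18+1=37,  q_1=2·1+0=2
a_2=1:  p_2=1·37+18=55,  q_2=1·2+1=3
…
a_4=2:  p_4=2·92+55=239,  q_4=2·5+3=13
a_5=36:  p_5=36·239+92=8696,  q_5=36·13+5=473
…
a_8=1:  p_8=1·26327+17631=43958,  q_8=1·1432+959=2391
a_9=2:  p_9=2·43958+26327=114243,  q_9=2·2391+1432=6214
→ (114243, 6214).  Check: 114243²=13051463049, 338·6214²=13051463048, difference 1.

114243 6214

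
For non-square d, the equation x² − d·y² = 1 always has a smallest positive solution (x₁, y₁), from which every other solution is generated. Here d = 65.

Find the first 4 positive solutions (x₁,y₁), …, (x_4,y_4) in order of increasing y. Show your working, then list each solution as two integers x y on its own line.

129 16
33281 4128
8586369 1065008
2215249921 274767936

[8; 16] for √65; ℓ=1 ⇒ convergent index 1
k=0  a_k=8  p_k/q_k = 8/1
k=1  a_k=16  p_k/q_k = 129/16
fundamental: x₁=129, y₁=16  (since 16641 − 65·256 = 1)
(129+16√65)^2 = 33281 + 4128√65
(129+16√65)^3 = 8586369 + 1065008√65
(129+16√65)^4 = 2215249921 + 274767936√65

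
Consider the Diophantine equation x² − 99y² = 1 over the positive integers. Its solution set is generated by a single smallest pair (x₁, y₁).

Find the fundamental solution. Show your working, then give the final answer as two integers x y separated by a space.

√99 = [9; 1,18, …], period ℓ=2 (even) → k=1
a_0=9:  p_0=9·1+0=9,  q_0=9·0+1=1
a_1=1:  p_1=1·9+1=10,  q_1=1·1+0=1
(x₁, y₁) = (10, 1);  10² − 99·1² = 1 ✓

10 1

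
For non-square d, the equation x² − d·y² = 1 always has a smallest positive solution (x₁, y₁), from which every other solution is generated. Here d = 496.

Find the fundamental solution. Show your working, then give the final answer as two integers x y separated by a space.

4620799 207480

d=496: √d = [22; 3,1,2,4,1,…,1,3,44] (ℓ=16, even), read p_15/q_15
k=0  a_k=22  p_k/q_k = 22/1
k=1  a_k=3  p_k/q_k = 67/3
…
k=6  a_k=1  p_k/q_k = 2383/107
…
k=9  a_k=2  p_k/q_k = 35166/1579
…
k=11  a_k=1  p_k/q_k = 84875/3811
…
k=14  a_k=1  p_k/q_k = 1252502/56239
k=15  a_k=3  p_k/q_k = 4620799/207480
(x₁, y₁) = (4620799, 207480);  4620799² − 496·207480² = 1 ✓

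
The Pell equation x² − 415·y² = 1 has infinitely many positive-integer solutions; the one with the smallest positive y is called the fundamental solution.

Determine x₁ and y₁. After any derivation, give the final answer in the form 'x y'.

18412804 903849

√415 → a₀=20, period (2,1,2,4,6,…,1,2,40); ℓ=16 even so k=15
a_0=20:  p_0=20·1+0=20,  q_0=20·0+1=1
…
a_2=1:  p_2=1·41+20=61,  q_2=1·2+1=3
a_3=2:  p_3=2·61+41=163,  q_3=2·3+2=8
a_4=4:  p_4=4·163+61=713,  q_4=4·8+3=35
a_5=6:  p_5=6·713+163=4441,  q_5=6·35+8=218
…
a_11=6:  p_11=6·77473+43534=508372,  q_11=6·3803+2137=24955
a_12=4:  p_12=4·508372+77473=2110961,  q_12=4·24955+3803=103623
…
a_14=1:  p_14=1·4730294+2110961=6841255,  q_14=1·232201+103623=335824
a_15=2:  p_15=2·6841255+4730294=18412804,  q_15=2·335824+232201=903849
fundamental: x₁=18412804, y₁=903849  (since 339031351142416 − 415·816943014801 = 1)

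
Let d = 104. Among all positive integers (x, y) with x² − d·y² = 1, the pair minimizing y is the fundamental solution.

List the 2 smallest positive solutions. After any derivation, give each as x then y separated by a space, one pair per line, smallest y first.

d=104: √d = [10; 5,20] (ℓ=2, even), read p_1/q_1
i=0: a=10 ⇒ p=10, q=1
i=1: a=5 ⇒ p=51, q=5
(x₁, y₁) = (51, 5);  51² − 104·5² = 1 ✓
(51+5√104)^2 = 5201 + 510√104

51 5
5201 510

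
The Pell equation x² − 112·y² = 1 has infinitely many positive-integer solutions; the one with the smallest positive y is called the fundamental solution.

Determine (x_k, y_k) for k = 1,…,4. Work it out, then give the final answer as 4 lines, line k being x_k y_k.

127 12
32257 3048
8193151 774180
2081028097 196638672

[10; 1,1,2,1,1,20] for √112; ℓ=6 ⇒ convergent index 5
a_0=10:  p_0=10·1+0=10,  q_0=10·0+1=1
…
a_4=1:  p_4=1·53+21=74,  q_4=1·5+2=7
a_5=1:  p_5=1·74+53=127,  q_5=1·7+5=12
(x₁, y₁) = (127, 12);  127² − 112·12² = 1 ✓
(127+12√112)^2 = 32257 + 3048√112
(127+12√112)^3 = 8193151 + 774180√112
(127+12√112)^4 = 2081028097 + 196638672√112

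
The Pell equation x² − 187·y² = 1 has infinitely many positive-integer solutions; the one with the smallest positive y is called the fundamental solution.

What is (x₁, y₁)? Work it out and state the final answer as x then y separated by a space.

1682 123

d=187: √d = [13; 1,2,13,2,1,26] (ℓ=6, even), read p_5/q_5
k=0  a_k=13  p_k/q_k = 13/1
k=1  a_k=1  p_k/q_k = 14/1
…
k=4  a_k=2  p_k/q_k = 1135/83
k=5  a_k=1  p_k/q_k = 1682/123
fundamental: x₁=1682, y₁=123  (since 2829124 − 187·15129 = 1)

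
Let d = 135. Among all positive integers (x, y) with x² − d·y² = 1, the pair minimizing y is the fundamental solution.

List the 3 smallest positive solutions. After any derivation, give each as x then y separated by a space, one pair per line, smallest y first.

√135 → a₀=11, period (1,1,1,1,1,1,1,22); ℓ=8 even so k=7
k=0  a_k=11  p_k/q_k = 11/1
k=1  a_k=1  p_k/q_k = 12/1
…
k=5  a_k=1  p_k/q_k = 93/8
k=6  a_k=1  p_k/q_k = 151/13
k=7  a_k=1  p_k/q_k = 244/21
→ (244, 21).  Check: 244²=59536, 135·21²=59535, difference 1.
k=2:  x_2 = 244·244+135·21·21 = 119071,  y_2 = 244·21+21·244 = 10248
k=3:  x_3 = 244·119071+135·21·10248 = 58106404,  y_3 = 244·10248+21·119071 = 5001003

244 21
119071 10248
58106404 5001003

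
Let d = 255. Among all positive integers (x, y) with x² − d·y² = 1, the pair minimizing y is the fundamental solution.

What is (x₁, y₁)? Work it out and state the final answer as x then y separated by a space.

√255 → a₀=15, period (1,30); ℓ=2 even so k=1
a_0=15:  p_0=15·1+0=15,  q_0=15·0+1=1
a_1=1:  p_1=1·15+1=16,  q_1=1·1+0=1
(x₁, y₁) = (16, 1);  16² − 255·1² = 1 ✓

16 1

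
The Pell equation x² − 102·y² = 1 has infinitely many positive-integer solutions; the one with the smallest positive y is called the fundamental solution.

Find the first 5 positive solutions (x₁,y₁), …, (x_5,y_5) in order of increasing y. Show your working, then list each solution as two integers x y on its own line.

101 10
20401 2020
4120901 408030
832401601 82420040
168141002501 16648440050

d=102: √d = [10; 10,20] (ℓ=2, even), read p_1/q_1
k=0  a_k=10  p_k/q_k = 10/1
k=1  a_k=10  p_k/q_k = 101/10
→ (101, 10).  Check: 101²=10201, 102·10²=10200, difference 1.
k=2:  x_2 = 101·101+102·10·10 = 20401,  y_2 = 101·10+10·101 = 2020
k=3:  x_3 = 101·20401+102·10·2020 = 4120901,  y_3 = 101·2020+10·20401 = 408030
k=4:  x_4 = 101·4120901+102·10·408030 = 832401601,  y_4 = 101·408030+10·4120901 = 82420040
k=5:  x_5 = 101·832401601+102·10·82420040 = 168141002501,  y_5 = 101·82420040+10·832401601 = 16648440050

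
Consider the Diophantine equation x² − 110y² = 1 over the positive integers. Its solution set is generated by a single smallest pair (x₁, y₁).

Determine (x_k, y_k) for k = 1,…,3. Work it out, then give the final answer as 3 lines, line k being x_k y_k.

[10; 2,20] for √110; ℓ=2 ⇒ convergent index 1
i=0: a=10 ⇒ p=10, q=1
i=1: a=2 ⇒ p=21, q=2
(x₁, y₁) = (21, 2);  21² − 110·2² = 1 ✓
(21+2√110)^2 = 881 + 84√110
(21+2√110)^3 = 36981 + 3526√110

21 2
881 84
36981 3526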